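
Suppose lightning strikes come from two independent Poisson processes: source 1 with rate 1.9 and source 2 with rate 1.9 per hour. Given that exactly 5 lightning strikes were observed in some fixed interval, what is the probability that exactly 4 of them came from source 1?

Given the total, each event is independently from source 1 with probability p = λ_1/(λ_1+λ_2) = 1.9/3.8 = 0.5000.
So K ~ Binomial(5, 1.9/3.8): P(K = 4) = C(5,4) · (1.9/3.8)^4 · (1.9/3.8)^1 ≈ 0.1562.

0.1562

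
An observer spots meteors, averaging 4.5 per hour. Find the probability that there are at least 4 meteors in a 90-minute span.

0.9042

Over the interval, μ = 4.5 × 1.5 = 6.75 (a 90-minute span = 1.5 hours).
P(N ≥ 4) = 1 − P(N ≤ 3) = 1 − Σ_{j=0}^{3} e^(−μ) μ^j/j! ≈ 0.9042.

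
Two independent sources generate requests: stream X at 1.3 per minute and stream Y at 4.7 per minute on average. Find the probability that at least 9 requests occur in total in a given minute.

Independent Poisson processes superpose: combined rate λ = 1.3 + 4.7 = 6 per minute.
So μ = 6.
P(N ≥ 9) = 1 − P(N ≤ 8) ≈ 0.1528.

0.1528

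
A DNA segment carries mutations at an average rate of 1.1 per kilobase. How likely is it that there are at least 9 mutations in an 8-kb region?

0.5177

Over the interval, μ = 1.1 × 8 = 8.8 (an 8-kb region = 8 kilobases).
P(N ≥ 9) = 1 − P(N ≤ 8) = 1 − Σ_{j=0}^{8} e^(−μ) μ^j/j! ≈ 0.5177.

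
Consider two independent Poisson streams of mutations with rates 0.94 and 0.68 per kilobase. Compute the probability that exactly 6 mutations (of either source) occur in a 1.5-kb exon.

Independent Poisson processes superpose: combined rate λ = 0.94 + 0.68 = 1.62 per kilobase.
Over the interval, μ = 1.62 × 1.5 = 2.43 (a 1.5-kb exon = 1.5 kilobases).
P(N = 6) = e^(−2.43) · 2.43^6/6! ≈ 0.0252.

0.0252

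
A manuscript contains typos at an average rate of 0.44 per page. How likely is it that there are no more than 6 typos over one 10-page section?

0.8436

Over the interval, μ = 0.44 × 10 = 4.4 (a 10-page section = 10 pages).
P(N ≤ 6) = Σ_{j=0}^{6} e^(−μ) μ^j/j! ≈ 0.8436.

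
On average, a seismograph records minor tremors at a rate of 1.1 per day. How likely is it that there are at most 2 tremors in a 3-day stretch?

Over the interval, μ = 1.1 × 3 = 3.3 (a 3-day stretch = 3 days).
P(N ≤ 2) = Σ_{j=0}^{2} e^(−μ) μ^j/j! ≈ 0.3594.

0.3594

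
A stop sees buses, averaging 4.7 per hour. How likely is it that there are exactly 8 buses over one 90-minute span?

0.1313

Over the interval, μ = 4.7 × 1.5 = 7.05 (a 90-minute span = 1.5 hours).
P(N = 8) = e^(−μ) μ^8/8! = e^(−7.05) · 7.05^8/40320 ≈ 0.1313.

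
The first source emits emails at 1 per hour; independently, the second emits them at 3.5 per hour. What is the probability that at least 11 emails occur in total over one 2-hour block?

0.2940

Independent Poisson processes superpose: combined rate λ = 1 + 3.5 = 4.5 per hour.
Over the interval, μ = 4.5 × 2 = 9 (a 2-hour block = 2 hours).
P(N ≥ 11) = 1 − P(N ≤ 10) ≈ 0.2940.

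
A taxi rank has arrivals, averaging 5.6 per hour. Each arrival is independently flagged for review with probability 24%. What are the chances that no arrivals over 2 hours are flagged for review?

0.0680

Thinning: the arrivals that are flagged for review themselves form a Poisson process with rate 0.24 × 5.6 = 1.344 per hour.
Over the interval, μ = 1.344 × 2 = 2.688 (2 hours).
P(N = 0) = e^(−2.688) · 2.688^0/0! ≈ 0.0680.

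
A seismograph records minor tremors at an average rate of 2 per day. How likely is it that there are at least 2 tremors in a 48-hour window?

0.9084

Over the interval, μ = 2 × 2 = 4 (a 48-hour window = 2 days).
P(N ≥ 2) = 1 − P(N ≤ 1) = 1 − Σ_{j=0}^{1} e^(−μ) μ^j/j! ≈ 0.9084.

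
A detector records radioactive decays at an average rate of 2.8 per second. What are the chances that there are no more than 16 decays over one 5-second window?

Over the interval, μ = 2.8 × 5 = 14 (a 5-second window = 5 seconds).
P(N ≤ 16) = Σ_{j=0}^{16} e^(−μ) μ^j/j! ≈ 0.7559.

0.7559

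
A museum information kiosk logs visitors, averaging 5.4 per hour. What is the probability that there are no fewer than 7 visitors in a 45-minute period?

Over the interval, μ = 5.4 × 0.75 = 4.05 (a 45-minute period = 0.75 hours).
P(N ≥ 7) = 1 − P(N ≤ 6) = 1 − Σ_{j=0}^{6} e^(−μ) μ^j/j! ≈ 0.1159.

0.1159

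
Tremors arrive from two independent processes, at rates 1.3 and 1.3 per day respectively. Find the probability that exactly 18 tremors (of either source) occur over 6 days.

Independent Poisson processes superpose: combined rate λ = 1.3 + 1.3 = 2.6 per day.
Over the interval, μ = 2.6 × 6 = 15.6 (6 days).
P(N = 18) = e^(−15.6) · 15.6^18/18! ≈ 0.0785.

0.0785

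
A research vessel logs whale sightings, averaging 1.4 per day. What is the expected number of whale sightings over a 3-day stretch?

E[N] = λt = 1.4 × 3 = 4.2 (a 3-day stretch = 3 days).

4.2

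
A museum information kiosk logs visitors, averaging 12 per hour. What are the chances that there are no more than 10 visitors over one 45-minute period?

Over the interval, μ = 12 × 0.75 = 9 (a 45-minute period = 0.75 hours).
P(N ≤ 10) = Σ_{j=0}^{10} e^(−μ) μ^j/j! ≈ 0.7060.

0.7060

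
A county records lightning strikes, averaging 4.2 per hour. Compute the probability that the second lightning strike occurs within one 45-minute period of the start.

Over the interval, μ = 4.2 × 0.75 = 3.15 (a 45-minute period = 0.75 hours).
The second arrival falls in the interval iff at least 2 events occur there: P(S_2 ≤ t) = P(N ≥ 2) = 1 − P(N ≤ 1) ≈ 0.8222.

0.8222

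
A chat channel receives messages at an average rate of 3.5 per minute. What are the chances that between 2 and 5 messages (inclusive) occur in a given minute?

With mean μ = 3.5 per minute,
P(2 ≤ N ≤ 5) = Σ_{j=2}^{5} e^(−3.5) · 3.5^j/j! ≈ 0.7217.

0.7217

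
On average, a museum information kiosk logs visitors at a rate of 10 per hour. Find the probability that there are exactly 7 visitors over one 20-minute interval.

0.0324

Over the interval, μ = 10 × 1/3 ≈ 3.33333 (a 20-minute interval = 1/3 hours).
P(N = 7) = e^(−μ) μ^7/7! = e^(−3.33333) · 3.33333^7/5040 ≈ 0.0324.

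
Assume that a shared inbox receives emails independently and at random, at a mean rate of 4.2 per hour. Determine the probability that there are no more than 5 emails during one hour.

0.7531

With mean μ = 4.2 per hour,
P(N ≤ 5) = Σ_{j=0}^{5} e^(−μ) μ^j/j! ≈ 0.7531.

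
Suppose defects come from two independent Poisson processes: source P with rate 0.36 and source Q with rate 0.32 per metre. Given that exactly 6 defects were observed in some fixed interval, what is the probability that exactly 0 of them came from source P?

Given the total, each event is independently from source P with probability p = λ_P/(λ_P+λ_Q) = 0.36/0.68 ≈ 0.5294.
So K ~ Binomial(6, 0.36/0.68): P(K = 0) = C(6,0) · (0.36/0.68)^0 · (0.32/0.68)^6 ≈ 0.0109.

0.0109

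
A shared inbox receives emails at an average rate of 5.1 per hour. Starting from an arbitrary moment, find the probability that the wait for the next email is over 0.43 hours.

The wait for the next event is exponential with rate λ = 5.1 per hour.
P(T > 0.43) = e^(−λt) = e^(−5.1 × 0.43) = e^(−2.193) ≈ 0.1116.

0.1116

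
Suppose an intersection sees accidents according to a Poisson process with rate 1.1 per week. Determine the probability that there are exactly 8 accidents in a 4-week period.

Over the interval, μ = 1.1 × 4 = 4.4 (a 4-week period = 4 weeks).
P(N = 8) = e^(−μ) μ^8/8! = e^(−4.4) · 4.4^8/40320 ≈ 0.0428.

0.0428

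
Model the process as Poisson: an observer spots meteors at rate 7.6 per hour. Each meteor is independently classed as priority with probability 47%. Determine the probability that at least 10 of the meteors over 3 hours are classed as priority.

Thinning: the meteors that are classed as priority themselves form a Poisson process with rate 0.47 × 7.6 = 3.572 per hour.
Over the interval, μ = 3.572 × 3 = 10.716 (3 hours).
P(N ≥ 10) = 1 − P(N ≤ 9) ≈ 0.6279.

0.6279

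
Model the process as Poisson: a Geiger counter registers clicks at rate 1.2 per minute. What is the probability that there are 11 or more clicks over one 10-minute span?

0.6528

Over the interval, μ = 1.2 × 10 = 12 (a 10-minute span = 10 minutes).
P(N ≥ 11) = 1 − P(N ≤ 10) = 1 − Σ_{j=0}^{10} e^(−μ) μ^j/j! ≈ 0.6528.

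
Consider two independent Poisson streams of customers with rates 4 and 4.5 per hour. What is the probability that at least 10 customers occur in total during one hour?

Independent Poisson processes superpose: combined rate λ = 4 + 4.5 = 8.5 per hour.
So μ = 8.5.
P(N ≥ 10) = 1 − P(N ≤ 9) ≈ 0.3470.

0.3470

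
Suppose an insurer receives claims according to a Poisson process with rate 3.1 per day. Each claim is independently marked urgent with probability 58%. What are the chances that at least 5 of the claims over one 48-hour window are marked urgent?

Thinning: the claims that are marked urgent themselves form a Poisson process with rate 0.58 × 3.1 = 1.798 per day.
Over the interval, μ = 1.798 × 2 = 3.596 (a 48-hour window = 2 days).
P(N ≥ 5) = 1 − P(N ≤ 4) ≈ 0.2928.

0.2928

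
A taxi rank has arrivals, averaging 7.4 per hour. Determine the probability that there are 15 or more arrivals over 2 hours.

Over the interval, μ = 7.4 × 2 = 14.8 (2 hours).
P(N ≥ 15) = 1 − P(N ≤ 14) = 1 − Σ_{j=0}^{14} e^(−μ) μ^j/j! ≈ 0.5137.

0.5137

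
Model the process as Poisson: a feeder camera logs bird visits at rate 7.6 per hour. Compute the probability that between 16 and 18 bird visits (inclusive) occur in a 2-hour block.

Over the interval, μ = 7.6 × 2 = 15.2 (a 2-hour block = 2 hours).
P(16 ≤ N ≤ 18) = Σ_{j=16}^{18} e^(−15.2) · 15.2^j/j! ≈ 0.2575.

0.2575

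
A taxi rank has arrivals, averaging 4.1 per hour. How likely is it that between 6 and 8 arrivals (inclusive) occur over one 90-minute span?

Over the interval, μ = 4.1 × 1.5 = 6.15 (a 90-minute span = 1.5 hours).
P(6 ≤ N ≤ 8) = Σ_{j=6}^{8} e^(−6.15) · 6.15^j/j! ≈ 0.4095.

0.4095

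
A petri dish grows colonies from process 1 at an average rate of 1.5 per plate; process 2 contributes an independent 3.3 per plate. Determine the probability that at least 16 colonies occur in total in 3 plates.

Independent Poisson processes superpose: combined rate λ = 1.5 + 3.3 = 4.8 per plate.
Over the interval, μ = 4.8 × 3 = 14.4 (3 plates).
P(N ≥ 16) = 1 − P(N ≤ 15) ≈ 0.3707.

0.3707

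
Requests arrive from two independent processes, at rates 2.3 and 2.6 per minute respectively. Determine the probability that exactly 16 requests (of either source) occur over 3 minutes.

0.0938

Independent Poisson processes superpose: combined rate λ = 2.3 + 2.6 = 4.9 per minute.
Over the interval, μ = 4.9 × 3 = 14.7 (3 minutes).
P(N = 16) = e^(−14.7) · 14.7^16/16! ≈ 0.0938.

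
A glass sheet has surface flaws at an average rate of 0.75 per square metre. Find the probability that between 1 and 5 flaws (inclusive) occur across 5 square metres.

Over the interval, μ = 0.75 × 5 = 3.75 (5 square metres).
P(1 ≤ N ≤ 5) = Σ_{j=1}^{5} e^(−3.75) · 3.75^j/j! ≈ 0.7994.

0.7994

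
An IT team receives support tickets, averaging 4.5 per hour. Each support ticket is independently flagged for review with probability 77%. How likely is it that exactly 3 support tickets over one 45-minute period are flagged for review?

0.2175

Thinning: the support tickets that are flagged for review themselves form a Poisson process with rate 0.77 × 4.5 = 3.465 per hour.
Over the interval, μ = 3.465 × 0.75 = 2.59875 (a 45-minute period = 0.75 hours).
P(N = 3) = e^(−2.59875) · 2.59875^3/3! ≈ 0.2175.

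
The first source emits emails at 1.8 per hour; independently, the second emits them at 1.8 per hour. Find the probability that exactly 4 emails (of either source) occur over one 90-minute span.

Independent Poisson processes superpose: combined rate λ = 1.8 + 1.8 = 3.6 per hour.
Over the interval, μ = 3.6 × 1.5 = 5.4 (a 90-minute span = 1.5 hours).
P(N = 4) = e^(−5.4) · 5.4^4/4! ≈ 0.1600.

0.1600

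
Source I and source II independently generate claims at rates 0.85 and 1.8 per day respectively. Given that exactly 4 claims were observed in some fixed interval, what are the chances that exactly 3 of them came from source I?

0.0897

Given the total, each event is independently from source I with probability p = λ_I/(λ_I+λ_II) = 0.85/2.65 ≈ 0.3208.
So K ~ Binomial(4, 0.85/2.65): P(K = 3) = C(4,3) · (0.85/2.65)^3 · (1.8/2.65)^1 ≈ 0.0897.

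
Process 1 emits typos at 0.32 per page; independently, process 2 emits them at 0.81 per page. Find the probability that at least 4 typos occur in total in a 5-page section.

0.8147

Independent Poisson processes superpose: combined rate λ = 0.32 + 0.81 = 1.13 per page.
Over the interval, μ = 1.13 × 5 = 5.65 (a 5-page section = 5 pages).
P(N ≥ 4) = 1 − P(N ≤ 3) ≈ 0.8147.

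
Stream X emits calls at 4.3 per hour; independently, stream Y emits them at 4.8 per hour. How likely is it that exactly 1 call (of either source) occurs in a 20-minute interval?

Independent Poisson processes superpose: combined rate λ = 4.3 + 4.8 = 9.1 per hour.
Over the interval, μ = 9.1 × 1/3 ≈ 3.03333 (a 20-minute interval = 1/3 hours).
P(N = 1) = e^(−3.03333) · 3.03333^1/1! ≈ 0.1461.

0.1461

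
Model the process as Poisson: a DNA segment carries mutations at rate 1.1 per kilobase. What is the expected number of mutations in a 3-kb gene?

3.3

E[N] = λt = 1.1 × 3 = 3.3 (a 3-kb gene = 3 kilobases).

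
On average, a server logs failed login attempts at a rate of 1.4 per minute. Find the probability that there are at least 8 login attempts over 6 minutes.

Over the interval, μ = 1.4 × 6 = 8.4 (6 minutes).
P(N ≥ 8) = 1 − P(N ≤ 7) = 1 − Σ_{j=0}^{7} e^(−μ) μ^j/j! ≈ 0.6013.

0.6013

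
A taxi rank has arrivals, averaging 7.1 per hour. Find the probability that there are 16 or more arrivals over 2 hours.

0.3506

Over the interval, μ = 7.1 × 2 = 14.2 (2 hours).
P(N ≥ 16) = 1 − P(N ≤ 15) = 1 − Σ_{j=0}^{15} e^(−μ) μ^j/j! ≈ 0.3506.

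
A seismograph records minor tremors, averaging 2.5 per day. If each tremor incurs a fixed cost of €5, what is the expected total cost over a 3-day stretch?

€37.5

E[N] = 2.5 × 3 = 7.5 (a 3-day stretch = 3 days); E[cost] = 7.5 × €5 = €37.5.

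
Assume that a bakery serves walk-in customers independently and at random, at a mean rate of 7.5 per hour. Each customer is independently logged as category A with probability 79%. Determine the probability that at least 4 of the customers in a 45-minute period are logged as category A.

Thinning: the customers that are logged as category A themselves form a Poisson process with rate 0.79 × 7.5 = 5.925 per hour.
Over the interval, μ = 5.925 × 0.75 = 4.44375 (a 45-minute period = 0.75 hours).
P(N ≥ 4) = 1 − P(N ≤ 3) ≈ 0.6481.

0.6481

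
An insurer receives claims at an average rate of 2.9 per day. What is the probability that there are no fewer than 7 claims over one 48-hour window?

0.3616

Over the interval, μ = 2.9 × 2 = 5.8 (a 48-hour window = 2 days).
P(N ≥ 7) = 1 − P(N ≤ 6) = 1 − Σ_{j=0}^{6} e^(−μ) μ^j/j! ≈ 0.3616.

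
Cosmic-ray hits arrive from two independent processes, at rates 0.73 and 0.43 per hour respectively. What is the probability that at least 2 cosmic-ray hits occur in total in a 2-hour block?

0.6737

Independent Poisson processes superpose: combined rate λ = 0.73 + 0.43 = 1.16 per hour.
Over the interval, μ = 1.16 × 2 = 2.32 (a 2-hour block = 2 hours).
P(N ≥ 2) = 1 − P(N ≤ 1) ≈ 0.6737.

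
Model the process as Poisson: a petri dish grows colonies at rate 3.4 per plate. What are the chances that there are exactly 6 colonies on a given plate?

With mean μ = 3.4 per plate,
P(N = 6) = e^(−μ) μ^6/6! = e^(−3.4) · 3.4^6/720 ≈ 0.0716.

0.0716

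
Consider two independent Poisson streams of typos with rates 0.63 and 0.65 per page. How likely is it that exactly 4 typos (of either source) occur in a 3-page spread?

Independent Poisson processes superpose: combined rate λ = 0.63 + 0.65 = 1.28 per page.
Over the interval, μ = 1.28 × 3 = 3.84 (a 3-page spread = 3 pages).
P(N = 4) = e^(−3.84) · 3.84^4/4! ≈ 0.1947.

0.1947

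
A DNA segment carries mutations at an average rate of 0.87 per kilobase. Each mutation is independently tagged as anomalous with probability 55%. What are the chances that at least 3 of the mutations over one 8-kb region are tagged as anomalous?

Thinning: the mutations that are tagged as anomalous themselves form a Poisson process with rate 0.55 × 0.87 = 0.4785 per kilobase.
Over the interval, μ = 0.4785 × 8 = 3.828 (an 8-kb region = 8 kilobases).
P(N ≥ 3) = 1 − P(N ≤ 2) ≈ 0.7356.

0.7356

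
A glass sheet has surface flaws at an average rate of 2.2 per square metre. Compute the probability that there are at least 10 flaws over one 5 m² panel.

Over the interval, μ = 2.2 × 5 = 11 (a 5 m² panel = 5 square metres).
P(N ≥ 10) = 1 − P(N ≤ 9) = 1 − Σ_{j=0}^{9} e^(−μ) μ^j/j! ≈ 0.6595.

0.6595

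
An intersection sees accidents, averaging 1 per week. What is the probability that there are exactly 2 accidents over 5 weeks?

0.0842

Over the interval, μ = 1 × 5 = 5 (5 weeks).
P(N = 2) = e^(−μ) μ^2/2! = e^(−5) · 5^2/2 ≈ 0.0842.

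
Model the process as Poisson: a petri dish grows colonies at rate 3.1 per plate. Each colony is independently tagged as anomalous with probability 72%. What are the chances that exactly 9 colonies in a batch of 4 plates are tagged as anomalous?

0.1317

Thinning: the colonies that are tagged as anomalous themselves form a Poisson process with rate 0.72 × 3.1 = 2.232 per plate.
Over the interval, μ = 2.232 × 4 = 8.928 (a batch of 4 plates = 4 plates).
P(N = 9) = e^(−8.928) · 8.928^9/9! ≈ 0.1317.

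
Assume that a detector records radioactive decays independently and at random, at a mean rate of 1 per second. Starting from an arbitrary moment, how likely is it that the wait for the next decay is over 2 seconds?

0.1353

The wait for the next event is exponential with rate λ = 1 per second.
P(T > 2) = e^(−λt) = e^(−1 × 2) = e^(−2) ≈ 0.1353.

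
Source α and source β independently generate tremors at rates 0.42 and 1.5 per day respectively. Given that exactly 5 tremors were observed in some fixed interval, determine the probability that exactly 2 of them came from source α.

0.2282

Given the total, each event is independently from source α with probability p = λ_α/(λ_α+λ_β) = 0.42/1.92 ≈ 0.2188.
So K ~ Binomial(5, 0.42/1.92): P(K = 2) = C(5,2) · (0.42/1.92)^2 · (1.5/1.92)^3 ≈ 0.2282.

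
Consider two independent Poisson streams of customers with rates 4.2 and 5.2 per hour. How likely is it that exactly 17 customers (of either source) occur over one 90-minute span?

Independent Poisson processes superpose: combined rate λ = 4.2 + 5.2 = 9.4 per hour.
Over the interval, μ = 9.4 × 1.5 = 14.1 (a 90-minute span = 1.5 hours).
P(N = 17) = e^(−14.1) · 14.1^17/17! ≈ 0.0728.

0.0728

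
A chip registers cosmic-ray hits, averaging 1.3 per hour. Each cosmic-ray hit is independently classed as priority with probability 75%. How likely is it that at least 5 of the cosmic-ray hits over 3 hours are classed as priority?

Thinning: the cosmic-ray hits that are classed as priority themselves form a Poisson process with rate 0.75 × 1.3 = 0.975 per hour.
Over the interval, μ = 0.975 × 3 = 2.925 (3 hours).
P(N ≥ 5) = 1 − P(N ≤ 4) ≈ 0.1723.

0.1723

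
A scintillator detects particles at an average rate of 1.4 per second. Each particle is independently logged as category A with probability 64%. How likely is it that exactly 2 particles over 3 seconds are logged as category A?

Thinning: the particles that are logged as category A themselves form a Poisson process with rate 0.64 × 1.4 = 0.896 per second.
Over the interval, μ = 0.896 × 3 = 2.688 (3 seconds).
P(N = 2) = e^(−2.688) · 2.688^2/2! ≈ 0.2457.

0.2457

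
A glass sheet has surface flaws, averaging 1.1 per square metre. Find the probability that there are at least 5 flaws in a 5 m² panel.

Over the interval, μ = 1.1 × 5 = 5.5 (a 5 m² panel = 5 square metres).
P(N ≥ 5) = 1 − P(N ≤ 4) = 1 − Σ_{j=0}^{4} e^(−μ) μ^j/j! ≈ 0.6425.

0.6425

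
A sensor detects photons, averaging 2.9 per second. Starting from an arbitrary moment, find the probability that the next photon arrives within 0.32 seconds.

0.6047

Inter-arrival times are exponential with rate λ = 2.9 per second.
P(T ≤ 0.32) = 1 − e^(−λt) = 1 − e^(−2.9 × 0.32) = 1 − e^(−0.928) ≈ 0.6047.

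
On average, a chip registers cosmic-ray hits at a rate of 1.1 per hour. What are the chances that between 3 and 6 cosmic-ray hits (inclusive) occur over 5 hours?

Over the interval, μ = 1.1 × 5 = 5.5 (5 hours).
P(3 ≤ N ≤ 6) = Σ_{j=3}^{6} e^(−5.5) · 5.5^j/j! ≈ 0.5977.

0.5977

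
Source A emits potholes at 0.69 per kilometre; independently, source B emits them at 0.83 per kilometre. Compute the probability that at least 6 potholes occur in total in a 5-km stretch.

0.7693

Independent Poisson processes superpose: combined rate λ = 0.69 + 0.83 = 1.52 per kilometre.
Over the interval, μ = 1.52 × 5 = 7.6 (a 5-km stretch = 5 kilometres).
P(N ≥ 6) = 1 − P(N ≤ 5) ≈ 0.7693.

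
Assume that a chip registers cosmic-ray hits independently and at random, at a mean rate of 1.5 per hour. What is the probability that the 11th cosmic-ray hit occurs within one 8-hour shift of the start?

0.6528

Over the interval, μ = 1.5 × 8 = 12 (an 8-hour shift = 8 hours).
The 11th arrival falls in the interval iff at least 11 events occur there: P(S_11 ≤ t) = P(N ≥ 11) = 1 − P(N ≤ 10) ≈ 0.6528.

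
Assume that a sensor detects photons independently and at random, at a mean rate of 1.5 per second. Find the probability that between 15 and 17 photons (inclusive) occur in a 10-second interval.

0.2832

Over the interval, μ = 1.5 × 10 = 15 (a 10-second interval = 10 seconds).
P(15 ≤ N ≤ 17) = Σ_{j=15}^{17} e^(−15) · 15^j/j! ≈ 0.2832.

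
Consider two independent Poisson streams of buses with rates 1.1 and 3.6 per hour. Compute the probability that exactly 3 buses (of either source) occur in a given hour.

0.1574

Independent Poisson processes superpose: combined rate λ = 1.1 + 3.6 = 4.7 per hour.
So μ = 4.7.
P(N = 3) = e^(−4.7) · 4.7^3/3! ≈ 0.1574.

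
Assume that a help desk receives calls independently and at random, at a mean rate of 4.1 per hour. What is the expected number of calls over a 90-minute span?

6.15

E[N] = λt = 4.1 × 1.5 = 6.15 (a 90-minute span = 1.5 hours).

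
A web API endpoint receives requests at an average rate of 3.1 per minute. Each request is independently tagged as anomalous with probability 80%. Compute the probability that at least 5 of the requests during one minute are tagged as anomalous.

Thinning: the requests that are tagged as anomalous themselves form a Poisson process with rate 0.8 × 3.1 = 2.48 per minute.
So μ = 2.48.
P(N ≥ 5) = 1 − P(N ≤ 4) ≈ 0.1062.

0.1062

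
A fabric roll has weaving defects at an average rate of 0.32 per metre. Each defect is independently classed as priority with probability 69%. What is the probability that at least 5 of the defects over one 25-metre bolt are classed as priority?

Thinning: the defects that are classed as priority themselves form a Poisson process with rate 0.69 × 0.32 = 0.2208 per metre.
Over the interval, μ = 0.2208 × 25 = 5.52 (a 25-metre bolt = 25 metres).
P(N ≥ 5) = 1 − P(N ≤ 4) ≈ 0.6456.

0.6456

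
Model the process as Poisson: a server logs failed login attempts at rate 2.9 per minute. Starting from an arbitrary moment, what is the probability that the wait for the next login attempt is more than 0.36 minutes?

The wait for the next event is exponential with rate λ = 2.9 per minute.
P(T > 0.36) = e^(−λt) = e^(−2.9 × 0.36) = e^(−1.044) ≈ 0.3520.

0.3520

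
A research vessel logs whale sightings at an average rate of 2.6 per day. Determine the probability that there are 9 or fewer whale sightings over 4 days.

0.4090

Over the interval, μ = 2.6 × 4 = 10.4 (4 days).
P(N ≤ 9) = Σ_{j=0}^{9} e^(−μ) μ^j/j! ≈ 0.4090.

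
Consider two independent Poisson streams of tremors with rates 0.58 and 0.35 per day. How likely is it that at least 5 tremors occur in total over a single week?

0.7774

Independent Poisson processes superpose: combined rate λ = 0.58 + 0.35 = 0.93 per day.
Over the interval, μ = 0.93 × 7 = 6.51 (a week = 7 days).
P(N ≥ 5) = 1 − P(N ≤ 4) ≈ 0.7774.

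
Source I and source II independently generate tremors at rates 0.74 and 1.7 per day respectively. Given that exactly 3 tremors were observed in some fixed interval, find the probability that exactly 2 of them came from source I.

0.1922

Given the total, each event is independently from source I with probability p = λ_I/(λ_I+λ_II) = 0.74/2.44 ≈ 0.3033.
So K ~ Binomial(3, 0.74/2.44): P(K = 2) = C(3,2) · (0.74/2.44)^2 · (1.7/2.44)^1 ≈ 0.1922.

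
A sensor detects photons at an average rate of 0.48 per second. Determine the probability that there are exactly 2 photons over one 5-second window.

0.2613

Over the interval, μ = 0.48 × 5 = 2.4 (a 5-second window = 5 seconds).
P(N = 2) = e^(−μ) μ^2/2! = e^(−2.4) · 2.4^2/2 ≈ 0.2613.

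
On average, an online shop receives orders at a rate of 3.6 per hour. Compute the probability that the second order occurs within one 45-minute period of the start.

Over the interval, μ = 3.6 × 0.75 = 2.7 (a 45-minute period = 0.75 hours).
The second arrival falls in the interval iff at least 2 events occur there: P(S_2 ≤ t) = P(N ≥ 2) = 1 − P(N ≤ 1) ≈ 0.7513.

0.7513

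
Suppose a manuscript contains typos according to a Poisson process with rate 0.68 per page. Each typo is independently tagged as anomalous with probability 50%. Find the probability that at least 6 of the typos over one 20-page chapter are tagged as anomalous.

Thinning: the typos that are tagged as anomalous themselves form a Poisson process with rate 0.5 × 0.68 = 0.34 per page.
Over the interval, μ = 0.34 × 20 = 6.8 (a 20-page chapter = 20 pages).
P(N ≥ 6) = 1 − P(N ≤ 5) ≈ 0.6730.

0.6730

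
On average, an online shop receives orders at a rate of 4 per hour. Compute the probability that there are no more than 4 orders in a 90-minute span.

0.2851

Over the interval, μ = 4 × 1.5 = 6 (a 90-minute span = 1.5 hours).
P(N ≤ 4) = Σ_{j=0}^{4} e^(−μ) μ^j/j! ≈ 0.2851.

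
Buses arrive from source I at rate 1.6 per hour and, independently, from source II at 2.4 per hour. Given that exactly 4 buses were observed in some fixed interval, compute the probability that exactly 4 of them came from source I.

0.0256

Given the total, each event is independently from source I with probability p = λ_I/(λ_I+λ_II) = 1.6/4 = 0.4000.
So K ~ Binomial(4, 1.6/4): P(K = 4) = C(4,4) · (1.6/4)^4 · (2.4/4)^0 ≈ 0.0256.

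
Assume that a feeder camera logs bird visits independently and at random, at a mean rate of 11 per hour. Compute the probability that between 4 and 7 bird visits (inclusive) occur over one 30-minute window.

0.6078

Over the interval, μ = 11 × 0.5 = 5.5 (a 30-minute window = 0.5 hours).
P(4 ≤ N ≤ 7) = Σ_{j=4}^{7} e^(−5.5) · 5.5^j/j! ≈ 0.6078.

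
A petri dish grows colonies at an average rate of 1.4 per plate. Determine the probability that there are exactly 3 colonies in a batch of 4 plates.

0.1082

Over the interval, μ = 1.4 × 4 = 5.6 (a batch of 4 plates = 4 plates).
P(N = 3) = e^(−μ) μ^3/3! = e^(−5.6) · 5.6^3/6 ≈ 0.1082.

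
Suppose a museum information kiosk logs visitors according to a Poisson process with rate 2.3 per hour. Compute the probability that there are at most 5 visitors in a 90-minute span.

0.8642

Over the interval, μ = 2.3 × 1.5 = 3.45 (a 90-minute span = 1.5 hours).
P(N ≤ 5) = Σ_{j=0}^{5} e^(−μ) μ^j/j! ≈ 0.8642.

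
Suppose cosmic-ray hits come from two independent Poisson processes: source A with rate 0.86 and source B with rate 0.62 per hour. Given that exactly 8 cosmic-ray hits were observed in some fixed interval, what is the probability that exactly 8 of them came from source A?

0.0130

Given the total, each event is independently from source A with probability p = λ_A/(λ_A+λ_B) = 0.86/1.48 ≈ 0.5811.
So K ~ Binomial(8, 0.86/1.48): P(K = 8) = C(8,8) · (0.86/1.48)^8 · (0.62/1.48)^0 ≈ 0.0130.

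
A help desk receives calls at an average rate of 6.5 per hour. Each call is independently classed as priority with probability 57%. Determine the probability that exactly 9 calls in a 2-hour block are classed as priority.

Thinning: the calls that are classed as priority themselves form a Poisson process with rate 0.57 × 6.5 = 3.705 per hour.
Over the interval, μ = 3.705 × 2 = 7.41 (a 2-hour block = 2 hours).
P(N = 9) = e^(−7.41) · 7.41^9/9! ≈ 0.1123.

0.1123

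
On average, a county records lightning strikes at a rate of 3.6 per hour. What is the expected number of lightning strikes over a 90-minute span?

5.4

E[N] = λt = 3.6 × 1.5 = 5.4 (a 90-minute span = 1.5 hours).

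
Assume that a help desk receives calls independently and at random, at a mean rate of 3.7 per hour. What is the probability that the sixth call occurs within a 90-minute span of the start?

Over the interval, μ = 3.7 × 1.5 = 5.55 (a 90-minute span = 1.5 hours).
The sixth arrival falls in the interval iff at least 6 events occur there: P(S_6 ≤ t) = P(N ≥ 6) = 1 − P(N ≤ 5) ≈ 0.4796.

0.4796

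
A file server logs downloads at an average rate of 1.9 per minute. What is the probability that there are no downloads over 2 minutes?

Over the interval, μ = 1.9 × 2 = 3.8 (2 minutes).
P(N = 0) = e^(−μ) μ^0/0! = e^(−3.8) · 3.8^0/1 ≈ 0.0224.

0.0224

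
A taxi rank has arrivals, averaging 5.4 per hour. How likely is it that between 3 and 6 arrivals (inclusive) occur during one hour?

With mean μ = 5.4 per hour,
P(3 ≤ N ≤ 6) = Σ_{j=3}^{6} e^(−5.4) · 5.4^j/j! ≈ 0.6069.

0.6069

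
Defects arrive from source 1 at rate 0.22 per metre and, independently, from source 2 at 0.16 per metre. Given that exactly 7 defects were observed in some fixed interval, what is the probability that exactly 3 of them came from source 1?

0.2135

Given the total, each event is independently from source 1 with probability p = λ_1/(λ_1+λ_2) = 0.22/0.38 ≈ 0.5789.
So K ~ Binomial(7, 0.22/0.38): P(K = 3) = C(7,3) · (0.22/0.38)^3 · (0.16/0.38)^4 ≈ 0.2135.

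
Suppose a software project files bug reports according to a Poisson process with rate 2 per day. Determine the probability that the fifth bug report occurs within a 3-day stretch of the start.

Over the interval, μ = 2 × 3 = 6 (a 3-day stretch = 3 days).
The fifth arrival falls in the interval iff at least 5 events occur there: P(S_5 ≤ t) = P(N ≥ 5) = 1 − P(N ≤ 4) ≈ 0.7149.

0.7149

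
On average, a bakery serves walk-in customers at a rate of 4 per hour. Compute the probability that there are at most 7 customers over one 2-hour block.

0.4530

Over the interval, μ = 4 × 2 = 8 (a 2-hour block = 2 hours).
P(N ≤ 7) = Σ_{j=0}^{7} e^(−μ) μ^j/j! ≈ 0.4530.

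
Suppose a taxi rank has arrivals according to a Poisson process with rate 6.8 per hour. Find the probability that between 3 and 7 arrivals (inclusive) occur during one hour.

0.5940

With mean μ = 6.8 per hour,
P(3 ≤ N ≤ 7) = Σ_{j=3}^{7} e^(−6.8) · 6.8^j/j! ≈ 0.5940.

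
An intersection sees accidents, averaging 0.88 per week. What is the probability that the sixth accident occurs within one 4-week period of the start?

Over the interval, μ = 0.88 × 4 = 3.52 (a 4-week period = 4 weeks).
The sixth arrival falls in the interval iff at least 6 events occur there: P(S_6 ≤ t) = P(N ≥ 6) = 1 − P(N ≤ 5) ≈ 0.1450.

0.1450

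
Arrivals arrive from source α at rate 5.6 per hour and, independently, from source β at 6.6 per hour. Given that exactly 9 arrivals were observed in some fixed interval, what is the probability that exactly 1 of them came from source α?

Given the total, each event is independently from source α with probability p = λ_α/(λ_α+λ_β) = 5.6/12.2 ≈ 0.4590.
So K ~ Binomial(9, 5.6/12.2): P(K = 1) = C(9,1) · (5.6/12.2)^1 · (6.6/12.2)^8 ≈ 0.0303.

0.0303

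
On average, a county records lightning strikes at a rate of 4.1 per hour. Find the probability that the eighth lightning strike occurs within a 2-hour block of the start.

0.5746

Over the interval, μ = 4.1 × 2 = 8.2 (a 2-hour block = 2 hours).
The eighth arrival falls in the interval iff at least 8 events occur there: P(S_8 ≤ t) = P(N ≥ 8) = 1 − P(N ≤ 7) ≈ 0.5746.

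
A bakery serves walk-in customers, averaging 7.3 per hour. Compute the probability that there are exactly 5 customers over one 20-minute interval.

Over the interval, μ = 7.3 × 1/3 ≈ 2.43333 (a 20-minute interval = 1/3 hours).
P(N = 5) = e^(−μ) μ^5/5! = e^(−2.43333) · 2.43333^5/120 ≈ 0.0624.

0.0624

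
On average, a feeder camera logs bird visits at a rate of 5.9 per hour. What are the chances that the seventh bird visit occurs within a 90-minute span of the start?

Over the interval, μ = 5.9 × 1.5 = 8.85 (a 90-minute span = 1.5 hours).
The seventh arrival falls in the interval iff at least 7 events occur there: P(S_7 ≤ t) = P(N ≥ 7) = 1 − P(N ≤ 6) ≈ 0.7792.

0.7792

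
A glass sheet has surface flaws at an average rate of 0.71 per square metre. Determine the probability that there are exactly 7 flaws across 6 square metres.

0.0713

Over the interval, μ = 0.71 × 6 = 4.26 (6 square metres).
P(N = 7) = e^(−μ) μ^7/7! = e^(−4.26) · 4.26^7/5040 ≈ 0.0713.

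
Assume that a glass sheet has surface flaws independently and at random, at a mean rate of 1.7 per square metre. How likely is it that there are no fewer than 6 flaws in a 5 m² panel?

Over the interval, μ = 1.7 × 5 = 8.5 (a 5 m² panel = 5 square metres).
P(N ≥ 6) = 1 − P(N ≤ 5) = 1 − Σ_{j=0}^{5} e^(−μ) μ^j/j! ≈ 0.8504.

0.8504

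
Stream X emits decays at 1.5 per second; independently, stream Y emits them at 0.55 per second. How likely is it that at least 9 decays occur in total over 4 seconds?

Independent Poisson processes superpose: combined rate λ = 1.5 + 0.55 = 2.05 per second.
Over the interval, μ = 2.05 × 4 = 8.2 (4 seconds).
P(N ≥ 9) = 1 − P(N ≤ 8) ≈ 0.4353.

0.4353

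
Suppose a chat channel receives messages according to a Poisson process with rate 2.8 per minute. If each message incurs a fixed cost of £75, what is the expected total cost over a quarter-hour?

£3150

E[N] = 2.8 × 15 = 42 (a quarter-hour = 15 minutes); E[cost] = 42 × £75 = £3150.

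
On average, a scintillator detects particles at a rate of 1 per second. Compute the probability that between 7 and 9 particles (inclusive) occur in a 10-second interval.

Over the interval, μ = 1 × 10 = 10 (a 10-second interval = 10 seconds).
P(7 ≤ N ≤ 9) = Σ_{j=7}^{9} e^(−10) · 10^j/j! ≈ 0.3278.

0.3278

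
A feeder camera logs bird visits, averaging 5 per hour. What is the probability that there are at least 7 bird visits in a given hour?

0.2378

With mean μ = 5 per hour,
P(N ≥ 7) = 1 − P(N ≤ 6) = 1 − Σ_{j=0}^{6} e^(−μ) μ^j/j! ≈ 0.2378.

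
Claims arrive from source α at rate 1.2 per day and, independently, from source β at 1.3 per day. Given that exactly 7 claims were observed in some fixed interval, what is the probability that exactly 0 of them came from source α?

Given the total, each event is independently from source α with probability p = λ_α/(λ_α+λ_β) = 1.2/2.5 = 0.4800.
So K ~ Binomial(7, 1.2/2.5): P(K = 0) = C(7,0) · (1.2/2.5)^0 · (1.3/2.5)^7 ≈ 0.0103.

0.0103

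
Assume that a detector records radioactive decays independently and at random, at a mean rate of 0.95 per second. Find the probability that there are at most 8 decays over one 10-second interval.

Over the interval, μ = 0.95 × 10 = 9.5 (a 10-second interval = 10 seconds).
P(N ≤ 8) = Σ_{j=0}^{8} e^(−μ) μ^j/j! ≈ 0.3918.

0.3918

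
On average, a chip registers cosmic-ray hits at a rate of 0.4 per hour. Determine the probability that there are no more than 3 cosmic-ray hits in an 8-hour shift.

Over the interval, μ = 0.4 × 8 = 3.2 (an 8-hour shift = 8 hours).
P(N ≤ 3) = Σ_{j=0}^{3} e^(−μ) μ^j/j! ≈ 0.6025.

0.6025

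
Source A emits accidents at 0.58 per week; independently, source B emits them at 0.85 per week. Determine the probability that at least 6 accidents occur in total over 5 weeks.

Independent Poisson processes superpose: combined rate λ = 0.58 + 0.85 = 1.43 per week.
Over the interval, μ = 1.43 × 5 = 7.15 (5 weeks).
P(N ≥ 6) = 1 − P(N ≤ 5) ≈ 0.7180.

0.7180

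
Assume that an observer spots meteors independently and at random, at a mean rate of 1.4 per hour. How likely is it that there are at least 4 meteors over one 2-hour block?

Over the interval, μ = 1.4 × 2 = 2.8 (a 2-hour block = 2 hours).
P(N ≥ 4) = 1 − P(N ≤ 3) = 1 − Σ_{j=0}^{3} e^(−μ) μ^j/j! ≈ 0.3081.

0.3081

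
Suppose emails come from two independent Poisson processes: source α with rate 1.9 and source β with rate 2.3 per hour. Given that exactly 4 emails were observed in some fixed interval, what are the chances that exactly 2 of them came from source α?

0.3682

Given the total, each event is independently from source α with probability p = λ_α/(λ_α+λ_β) = 1.9/4.2 ≈ 0.4524.
So K ~ Binomial(4, 1.9/4.2): P(K = 2) = C(4,2) · (1.9/4.2)^2 · (2.3/4.2)^2 ≈ 0.3682.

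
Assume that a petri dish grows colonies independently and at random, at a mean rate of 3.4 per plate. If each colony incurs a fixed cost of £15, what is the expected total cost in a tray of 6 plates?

£306

E[N] = 3.4 × 6 = 20.4 (a tray of 6 plates = 6 plates); E[cost] = 20.4 × £15 = £306.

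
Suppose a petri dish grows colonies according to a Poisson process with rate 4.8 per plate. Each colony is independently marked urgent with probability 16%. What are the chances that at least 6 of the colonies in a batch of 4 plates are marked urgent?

0.0914

Thinning: the colonies that are marked urgent themselves form a Poisson process with rate 0.16 × 4.8 = 0.768 per plate.
Over the interval, μ = 0.768 × 4 = 3.072 (a batch of 4 plates = 4 plates).
P(N ≥ 6) = 1 − P(N ≤ 5) ≈ 0.0914.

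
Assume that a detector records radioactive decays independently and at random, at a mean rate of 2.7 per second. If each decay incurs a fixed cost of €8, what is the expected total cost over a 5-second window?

€108

E[N] = 2.7 × 5 = 13.5 (a 5-second window = 5 seconds); E[cost] = 13.5 × €8 = €108.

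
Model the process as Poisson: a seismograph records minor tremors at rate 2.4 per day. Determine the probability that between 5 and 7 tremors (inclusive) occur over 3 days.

0.4134

Over the interval, μ = 2.4 × 3 = 7.2 (3 days).
P(5 ≤ N ≤ 7) = Σ_{j=5}^{7} e^(−7.2) · 7.2^j/j! ≈ 0.4134.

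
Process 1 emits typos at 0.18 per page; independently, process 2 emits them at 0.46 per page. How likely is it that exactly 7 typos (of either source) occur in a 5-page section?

0.0278

Independent Poisson processes superpose: combined rate λ = 0.18 + 0.46 = 0.64 per page.
Over the interval, μ = 0.64 × 5 = 3.2 (a 5-page section = 5 pages).
P(N = 7) = e^(−3.2) · 3.2^7/7! ≈ 0.0278.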